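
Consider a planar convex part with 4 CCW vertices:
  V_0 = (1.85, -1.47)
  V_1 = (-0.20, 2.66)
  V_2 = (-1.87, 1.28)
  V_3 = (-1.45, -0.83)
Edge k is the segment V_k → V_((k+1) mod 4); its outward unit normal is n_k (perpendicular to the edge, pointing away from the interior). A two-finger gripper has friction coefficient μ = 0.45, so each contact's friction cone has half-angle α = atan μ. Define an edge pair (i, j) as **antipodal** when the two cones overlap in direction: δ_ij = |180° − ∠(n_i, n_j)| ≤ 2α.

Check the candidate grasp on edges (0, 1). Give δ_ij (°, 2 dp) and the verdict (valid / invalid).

α = atan 0.45 = 24.23°;  2α = 48.46°
edge 0: e_0 = (-2.05, +4.13);  n_0 = (+0.8957, +0.4446)
edge 1: e_1 = (-1.67, -1.38);  n_1 = (-0.6370, +0.7709)
∠(n_0, n_1) = 103.17°
δ = |180° − 103.17°| = 76.83°
76.83° > 2α = 48.46°  →  invalid

δ = 76.83°, invalid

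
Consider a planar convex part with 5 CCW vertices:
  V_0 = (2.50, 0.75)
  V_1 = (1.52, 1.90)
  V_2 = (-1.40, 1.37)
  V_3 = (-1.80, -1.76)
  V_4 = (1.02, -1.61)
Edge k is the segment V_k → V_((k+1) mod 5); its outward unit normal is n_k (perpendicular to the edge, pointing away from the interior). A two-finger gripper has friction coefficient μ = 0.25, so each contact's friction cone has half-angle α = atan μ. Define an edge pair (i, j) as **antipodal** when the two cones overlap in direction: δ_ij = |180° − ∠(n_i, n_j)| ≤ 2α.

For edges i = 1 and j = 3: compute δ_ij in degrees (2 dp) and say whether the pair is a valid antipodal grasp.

α = atan 0.25 = 14.04°;  2α = 28.07°
edge 1: e_1 = (-2.92, -0.53);  n_1 = (-0.1786, +0.9839)
edge 3: e_3 = (+2.82, +0.15);  n_3 = (+0.0531, -0.9986)
∠(n_1, n_3) = 172.76°
δ = |180° − 172.76°| = 7.24°
7.24° ≤ 2α = 28.07°  →  valid

δ = 7.24°, valid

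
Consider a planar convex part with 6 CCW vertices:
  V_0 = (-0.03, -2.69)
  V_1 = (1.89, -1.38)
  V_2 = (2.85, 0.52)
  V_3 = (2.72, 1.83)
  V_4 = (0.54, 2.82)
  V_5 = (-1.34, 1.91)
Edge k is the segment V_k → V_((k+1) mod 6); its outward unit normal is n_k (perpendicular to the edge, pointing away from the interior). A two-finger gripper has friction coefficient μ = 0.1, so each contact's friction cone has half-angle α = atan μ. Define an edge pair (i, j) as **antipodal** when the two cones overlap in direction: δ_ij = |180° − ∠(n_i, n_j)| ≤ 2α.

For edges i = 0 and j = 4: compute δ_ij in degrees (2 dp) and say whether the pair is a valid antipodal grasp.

δ = 8.48°, valid

α = atan 0.1 = 5.71°;  2α = 11.42°
edge 0: e_0 = (+1.92, +1.31);  n_0 = (+0.5636, -0.8260)
edge 4: e_4 = (-1.88, -0.91);  n_4 = (-0.4357, +0.9001)
∠(n_0, n_4) = 171.52°
δ = |180° − 171.52°| = 8.48°
8.48° ≤ 2α = 11.42°  →  valid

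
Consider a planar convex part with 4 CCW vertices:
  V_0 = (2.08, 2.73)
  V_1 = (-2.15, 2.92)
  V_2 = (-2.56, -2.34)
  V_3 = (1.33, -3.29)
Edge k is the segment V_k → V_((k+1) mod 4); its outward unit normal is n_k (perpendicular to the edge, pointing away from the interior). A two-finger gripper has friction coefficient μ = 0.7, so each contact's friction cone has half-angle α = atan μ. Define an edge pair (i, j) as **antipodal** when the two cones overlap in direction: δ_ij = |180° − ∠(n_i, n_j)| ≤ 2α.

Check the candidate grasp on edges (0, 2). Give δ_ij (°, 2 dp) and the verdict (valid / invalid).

α = atan 0.7 = 34.99°;  2α = 69.98°
edge 0: e_0 = (-4.23, +0.19);  n_0 = (+0.0449, +0.9990)
edge 2: e_2 = (+3.89, -0.95);  n_2 = (-0.2372, -0.9715)
∠(n_0, n_2) = 168.85°
δ = |180° − 168.85°| = 11.15°
11.15° ≤ 2α = 69.98°  →  valid

δ = 11.15°, valid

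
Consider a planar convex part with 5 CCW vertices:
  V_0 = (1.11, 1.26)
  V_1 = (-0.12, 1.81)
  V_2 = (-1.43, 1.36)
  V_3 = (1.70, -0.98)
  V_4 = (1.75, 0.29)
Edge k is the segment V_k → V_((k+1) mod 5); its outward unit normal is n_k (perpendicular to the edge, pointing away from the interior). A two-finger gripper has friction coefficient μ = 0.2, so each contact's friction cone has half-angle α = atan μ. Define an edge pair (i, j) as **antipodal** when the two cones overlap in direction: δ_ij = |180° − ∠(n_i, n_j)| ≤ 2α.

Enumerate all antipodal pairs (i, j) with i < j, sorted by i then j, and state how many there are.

α = atan 0.2 = 11.31°;  2α = 22.62°
n_0 = (+0.4082, +0.9129)
n_1 = (-0.3249, +0.9458)
n_2 = (-0.5988, -0.8009)
n_3 = (+0.9992, -0.0393)
n_4 = (+0.8347, +0.5507)
  (0,1): δ = 136.95°  ·
  (0,2): δ = 12.69°  ✓
  (0,3): δ = 111.84°  ·
  (0,4): δ = 147.51°  ·
  (1,2): δ = 55.74°  ·
  (1,3): δ = 68.79°  ·
  (1,4): δ = 104.46°  ·
  (2,3): δ = 55.47°  ·
  (2,4): δ = 19.80°  ✓
  (3,4): δ = 144.33°  ·
antipodal pairs: 2

count = 2; pairs: (0,2), (2,4)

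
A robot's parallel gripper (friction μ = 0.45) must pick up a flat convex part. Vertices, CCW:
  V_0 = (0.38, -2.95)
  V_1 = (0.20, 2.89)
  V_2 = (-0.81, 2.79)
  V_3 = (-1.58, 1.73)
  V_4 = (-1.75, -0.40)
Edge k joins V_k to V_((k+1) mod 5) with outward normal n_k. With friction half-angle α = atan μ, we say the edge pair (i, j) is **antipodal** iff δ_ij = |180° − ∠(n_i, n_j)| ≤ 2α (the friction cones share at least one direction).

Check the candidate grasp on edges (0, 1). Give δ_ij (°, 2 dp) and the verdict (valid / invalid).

α = atan 0.45 = 24.23°;  2α = 48.46°
edge 0: e_0 = (-0.18, +5.84);  n_0 = (+0.9995, +0.0308)
edge 1: e_1 = (-1.01, -0.10);  n_1 = (-0.0985, +0.9951)
∠(n_0, n_1) = 93.89°
δ = |180° − 93.89°| = 86.11°
86.11° > 2α = 48.46°  →  invalid

δ = 86.11°, invalid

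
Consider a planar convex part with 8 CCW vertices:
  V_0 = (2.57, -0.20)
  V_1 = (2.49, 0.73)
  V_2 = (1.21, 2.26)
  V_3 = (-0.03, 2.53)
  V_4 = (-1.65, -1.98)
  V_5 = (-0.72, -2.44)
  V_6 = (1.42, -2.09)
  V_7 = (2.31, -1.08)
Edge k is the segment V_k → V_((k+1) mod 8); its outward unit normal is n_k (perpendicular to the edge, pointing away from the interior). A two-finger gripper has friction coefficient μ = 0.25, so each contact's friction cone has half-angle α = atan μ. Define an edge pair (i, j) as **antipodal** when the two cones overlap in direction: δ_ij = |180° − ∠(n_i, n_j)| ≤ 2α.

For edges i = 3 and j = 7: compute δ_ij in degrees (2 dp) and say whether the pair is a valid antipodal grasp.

α = atan 0.25 = 14.04°;  2α = 28.07°
edge 3: e_3 = (-1.62, -4.51);  n_3 = (-0.9411, +0.3381)
edge 7: e_7 = (+0.26, +0.88);  n_7 = (+0.9590, -0.2833)
∠(n_3, n_7) = 176.70°
δ = |180° − 176.70°| = 3.30°
3.30° ≤ 2α = 28.07°  →  valid

δ = 3.30°, valid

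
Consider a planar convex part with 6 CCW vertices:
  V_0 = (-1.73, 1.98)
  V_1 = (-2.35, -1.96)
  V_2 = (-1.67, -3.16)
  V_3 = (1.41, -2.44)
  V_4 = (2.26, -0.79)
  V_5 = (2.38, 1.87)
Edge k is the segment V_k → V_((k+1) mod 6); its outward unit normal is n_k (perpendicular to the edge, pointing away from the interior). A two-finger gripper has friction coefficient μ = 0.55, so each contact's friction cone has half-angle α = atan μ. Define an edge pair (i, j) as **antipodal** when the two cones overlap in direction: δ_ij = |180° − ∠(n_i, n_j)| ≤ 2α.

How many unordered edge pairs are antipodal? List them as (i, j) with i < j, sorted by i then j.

count = 5; pairs: (0,3), (0,4), (1,3), (1,4), (2,5)

α = atan 0.55 = 28.81°;  2α = 57.62°
n_0 = (-0.9878, +0.1554)
n_1 = (-0.8700, -0.4930)
n_2 = (+0.2276, -0.9737)
n_3 = (+0.8890, -0.4580)
n_4 = (+0.9990, -0.0451)
n_5 = (+0.0268, +0.9996)
  (0,1): δ = 141.52°  ·
  (0,2): δ = 67.90°  ·
  (0,3): δ = 18.31°  ✓
  (0,4): δ = 6.36°  ✓
  (0,5): δ = 97.41°  ·
  (1,2): δ = 106.38°  ·
  (1,3): δ = 56.79°  ✓
  (1,4): δ = 32.12°  ✓
  (1,5): δ = 58.93°  ·
  (2,3): δ = 130.41°  ·
  (2,4): δ = 105.74°  ·
  (2,5): δ = 14.69°  ✓
  (3,4): δ = 155.33°  ·
  (3,5): δ = 64.28°  ·
  (4,5): δ = 88.95°  ·
antipodal pairs: 5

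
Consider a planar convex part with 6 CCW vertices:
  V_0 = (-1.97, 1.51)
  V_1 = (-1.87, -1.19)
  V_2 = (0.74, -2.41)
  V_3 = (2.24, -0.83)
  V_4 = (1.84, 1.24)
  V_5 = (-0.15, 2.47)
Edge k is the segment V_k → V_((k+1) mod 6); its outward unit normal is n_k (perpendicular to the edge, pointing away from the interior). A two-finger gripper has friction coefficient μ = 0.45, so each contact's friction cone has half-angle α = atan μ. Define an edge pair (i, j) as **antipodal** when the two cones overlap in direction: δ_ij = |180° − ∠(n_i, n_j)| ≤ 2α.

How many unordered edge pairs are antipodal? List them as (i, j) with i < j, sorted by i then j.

α = atan 0.45 = 24.23°;  2α = 48.46°
n_0 = (-0.9993, -0.0370)
n_1 = (-0.4235, -0.9059)
n_2 = (+0.7252, -0.6885)
n_3 = (+0.9818, +0.1897)
n_4 = (+0.5258, +0.8506)
n_5 = (-0.4665, +0.8845)
  (0,1): δ = 117.17°  ·
  (0,2): δ = 45.63°  ✓
  (0,3): δ = 8.82°  ✓
  (0,4): δ = 56.16°  ·
  (0,5): δ = 115.69°  ·
  (1,2): δ = 108.46°  ·
  (1,3): δ = 54.01°  ·
  (1,4): δ = 6.67°  ✓
  (1,5): δ = 52.86°  ·
  (2,3): δ = 125.55°  ·
  (2,4): δ = 78.21°  ·
  (2,5): δ = 18.68°  ✓
  (3,4): δ = 132.66°  ·
  (3,5): δ = 73.13°  ·
  (4,5): δ = 120.47°  ·
antipodal pairs: 4

count = 4; pairs: (0,2), (0,3), (1,4), (2,5)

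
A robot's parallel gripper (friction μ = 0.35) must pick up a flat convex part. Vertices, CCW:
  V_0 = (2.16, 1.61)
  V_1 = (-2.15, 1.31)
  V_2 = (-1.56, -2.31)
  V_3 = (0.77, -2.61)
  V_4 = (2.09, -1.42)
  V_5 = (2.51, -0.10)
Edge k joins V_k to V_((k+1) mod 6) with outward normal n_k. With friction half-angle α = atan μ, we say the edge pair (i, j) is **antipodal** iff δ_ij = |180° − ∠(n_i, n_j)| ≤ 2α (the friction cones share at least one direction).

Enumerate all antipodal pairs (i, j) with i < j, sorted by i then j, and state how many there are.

count = 4; pairs: (0,2), (0,3), (1,4), (1,5)

α = atan 0.35 = 19.29°;  2α = 38.58°
n_0 = (-0.0694, +0.9976)
n_1 = (-0.9870, -0.1609)
n_2 = (-0.1277, -0.9918)
n_3 = (+0.6696, -0.7427)
n_4 = (+0.9529, -0.3032)
n_5 = (+0.9797, +0.2005)
  (0,1): δ = 84.72°  ·
  (0,2): δ = 11.32°  ✓
  (0,3): δ = 38.05°  ✓
  (0,4): δ = 68.37°  ·
  (0,5): δ = 97.59°  ·
  (1,2): δ = 106.59°  ·
  (1,3): δ = 57.22°  ·
  (1,4): δ = 26.91°  ✓
  (1,5): δ = 2.31°  ✓
  (2,3): δ = 130.63°  ·
  (2,4): δ = 100.31°  ·
  (2,5): δ = 71.10°  ·
  (3,4): δ = 149.69°  ·
  (3,5): δ = 120.47°  ·
  (4,5): δ = 150.78°  ·
antipodal pairs: 4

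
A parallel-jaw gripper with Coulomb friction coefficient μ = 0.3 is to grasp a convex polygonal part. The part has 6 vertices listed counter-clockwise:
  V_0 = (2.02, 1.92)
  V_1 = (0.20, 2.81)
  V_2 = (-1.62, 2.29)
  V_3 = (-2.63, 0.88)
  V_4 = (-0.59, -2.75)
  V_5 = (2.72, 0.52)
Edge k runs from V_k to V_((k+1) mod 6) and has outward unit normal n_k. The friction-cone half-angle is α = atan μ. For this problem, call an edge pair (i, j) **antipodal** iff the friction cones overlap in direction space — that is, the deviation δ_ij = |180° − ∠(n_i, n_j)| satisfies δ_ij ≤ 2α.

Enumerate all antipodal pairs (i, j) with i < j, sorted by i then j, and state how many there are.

count = 3; pairs: (1,4), (2,4), (3,5)

α = atan 0.3 = 16.70°;  2α = 33.40°
n_0 = (+0.4393, +0.8983)
n_1 = (-0.2747, +0.9615)
n_2 = (-0.8130, +0.5823)
n_3 = (-0.8718, -0.4899)
n_4 = (+0.7028, -0.7114)
n_5 = (+0.8944, +0.4472)
  (0,1): δ = 138.00°  ·
  (0,2): δ = 99.56°  ·
  (0,3): δ = 34.61°  ·
  (0,4): δ = 70.71°  ·
  (0,5): δ = 142.62°  ·
  (1,2): δ = 141.56°  ·
  (1,3): δ = 76.61°  ·
  (1,4): δ = 28.71°  ✓
  (1,5): δ = 100.62°  ·
  (2,3): δ = 115.05°  ·
  (2,4): δ = 9.73°  ✓
  (2,5): δ = 62.18°  ·
  (3,4): δ = 74.68°  ·
  (3,5): δ = 2.77°  ✓
  (4,5): δ = 108.09°  ·
antipodal pairs: 3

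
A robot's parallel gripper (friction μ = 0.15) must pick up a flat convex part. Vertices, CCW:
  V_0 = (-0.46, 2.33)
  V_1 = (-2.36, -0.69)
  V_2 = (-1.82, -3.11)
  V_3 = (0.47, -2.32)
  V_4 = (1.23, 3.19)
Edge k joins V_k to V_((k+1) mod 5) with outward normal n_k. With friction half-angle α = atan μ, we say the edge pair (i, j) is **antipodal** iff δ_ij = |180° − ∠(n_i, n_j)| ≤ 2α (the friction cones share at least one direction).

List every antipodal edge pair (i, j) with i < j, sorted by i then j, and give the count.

α = atan 0.15 = 8.53°;  2α = 17.06°
n_0 = (-0.8464, +0.5325)
n_1 = (-0.9760, -0.2178)
n_2 = (+0.3261, -0.9453)
n_3 = (+0.9906, -0.1366)
n_4 = (-0.4535, +0.8912)
  (0,1): δ = 135.25°  ·
  (0,2): δ = 38.79°  ·
  (0,3): δ = 24.32°  ·
  (0,4): δ = 149.15°  ·
  (1,2): δ = 83.55°  ·
  (1,3): δ = 20.43°  ·
  (1,4): δ = 104.39°  ·
  (2,3): δ = 116.89°  ·
  (2,4): δ = 7.94°  ✓
  (3,4): δ = 55.18°  ·
antipodal pairs: 1

count = 1; pairs: (2,4)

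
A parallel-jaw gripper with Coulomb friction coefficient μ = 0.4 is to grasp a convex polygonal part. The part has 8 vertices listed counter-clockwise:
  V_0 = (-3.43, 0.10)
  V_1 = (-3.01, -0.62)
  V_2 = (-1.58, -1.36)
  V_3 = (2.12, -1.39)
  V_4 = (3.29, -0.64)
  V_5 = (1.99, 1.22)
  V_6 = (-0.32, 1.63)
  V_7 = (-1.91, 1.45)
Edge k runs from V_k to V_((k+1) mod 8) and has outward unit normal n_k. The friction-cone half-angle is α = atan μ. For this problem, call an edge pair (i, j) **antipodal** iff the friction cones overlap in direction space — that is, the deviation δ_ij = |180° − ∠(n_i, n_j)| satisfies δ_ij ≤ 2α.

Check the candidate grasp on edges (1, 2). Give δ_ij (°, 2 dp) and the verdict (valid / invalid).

α = atan 0.4 = 21.80°;  2α = 43.60°
edge 1: e_1 = (+1.43, -0.74);  n_1 = (-0.4596, -0.8881)
edge 2: e_2 = (+3.70, -0.03);  n_2 = (-0.0081, -1.0000)
∠(n_1, n_2) = 26.90°
δ = |180° − 26.90°| = 153.10°
153.10° > 2α = 43.60°  →  invalid

δ = 153.10°, invalid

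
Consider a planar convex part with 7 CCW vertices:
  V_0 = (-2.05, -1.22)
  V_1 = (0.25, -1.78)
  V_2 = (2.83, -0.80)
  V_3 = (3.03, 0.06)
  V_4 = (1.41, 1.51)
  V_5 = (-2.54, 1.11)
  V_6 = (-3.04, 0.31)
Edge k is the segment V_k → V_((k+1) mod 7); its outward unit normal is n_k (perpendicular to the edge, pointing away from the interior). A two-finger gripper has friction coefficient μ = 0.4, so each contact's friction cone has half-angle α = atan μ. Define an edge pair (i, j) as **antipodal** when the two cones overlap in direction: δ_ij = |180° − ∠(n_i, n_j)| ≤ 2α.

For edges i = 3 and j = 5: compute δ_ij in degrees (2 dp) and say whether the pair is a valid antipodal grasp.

α = atan 0.4 = 21.80°;  2α = 43.60°
edge 3: e_3 = (-1.62, +1.45);  n_3 = (+0.6669, +0.7451)
edge 5: e_5 = (-0.50, -0.80);  n_5 = (-0.8480, +0.5300)
∠(n_3, n_5) = 99.83°
δ = |180° − 99.83°| = 80.17°
80.17° > 2α = 43.60°  →  invalid

δ = 80.17°, invalid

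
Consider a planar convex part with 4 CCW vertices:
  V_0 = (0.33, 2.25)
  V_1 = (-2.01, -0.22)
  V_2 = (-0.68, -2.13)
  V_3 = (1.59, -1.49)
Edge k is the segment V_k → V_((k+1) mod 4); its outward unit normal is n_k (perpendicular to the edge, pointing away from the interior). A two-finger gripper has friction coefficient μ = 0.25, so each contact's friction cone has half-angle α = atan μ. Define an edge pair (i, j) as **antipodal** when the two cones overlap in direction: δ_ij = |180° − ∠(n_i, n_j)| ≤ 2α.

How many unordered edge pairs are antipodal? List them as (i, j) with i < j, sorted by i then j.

count = 1; pairs: (1,3)

α = atan 0.25 = 14.04°;  2α = 28.07°
n_0 = (-0.7260, +0.6877)
n_1 = (-0.8206, -0.5714)
n_2 = (+0.2714, -0.9625)
n_3 = (+0.9477, +0.3193)
  (0,1): δ = 101.70°  ·
  (0,2): δ = 30.80°  ·
  (0,3): δ = 62.07°  ·
  (1,2): δ = 109.11°  ·
  (1,3): δ = 16.23°  ✓
  (2,3): δ = 87.13°  ·
antipodal pairs: 1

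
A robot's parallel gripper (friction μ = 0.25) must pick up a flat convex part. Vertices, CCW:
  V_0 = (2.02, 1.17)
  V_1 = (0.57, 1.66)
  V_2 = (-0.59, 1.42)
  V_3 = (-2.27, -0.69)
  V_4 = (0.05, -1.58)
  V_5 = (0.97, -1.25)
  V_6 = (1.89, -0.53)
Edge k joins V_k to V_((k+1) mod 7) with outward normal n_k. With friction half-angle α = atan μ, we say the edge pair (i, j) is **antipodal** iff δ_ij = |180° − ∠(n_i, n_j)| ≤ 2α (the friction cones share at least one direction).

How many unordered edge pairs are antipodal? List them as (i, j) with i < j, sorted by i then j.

count = 4; pairs: (0,3), (1,4), (1,5), (2,5)

α = atan 0.25 = 14.04°;  2α = 28.07°
n_0 = (+0.3201, +0.9474)
n_1 = (-0.2026, +0.9793)
n_2 = (-0.7823, +0.6229)
n_3 = (-0.3582, -0.9337)
n_4 = (+0.3376, -0.9413)
n_5 = (+0.6163, -0.7875)
n_6 = (+0.9971, -0.0762)
  (0,1): δ = 149.64°  ·
  (0,2): δ = 109.86°  ·
  (0,3): δ = 2.32°  ✓
  (0,4): δ = 38.40°  ·
  (0,5): δ = 56.72°  ·
  (0,6): δ = 104.30°  ·
  (1,2): δ = 140.22°  ·
  (1,3): δ = 32.68°  ·
  (1,4): δ = 8.04°  ✓
  (1,5): δ = 26.36°  ✓
  (1,6): δ = 73.94°  ·
  (2,3): δ = 72.46°  ·
  (2,4): δ = 31.74°  ·
  (2,5): δ = 13.43°  ✓
  (2,6): δ = 34.15°  ·
  (3,4): δ = 139.28°  ·
  (3,5): δ = 120.97°  ·
  (3,6): δ = 73.39°  ·
  (4,5): δ = 161.69°  ·
  (4,6): δ = 114.11°  ·
  (5,6): δ = 132.42°  ·
antipodal pairs: 4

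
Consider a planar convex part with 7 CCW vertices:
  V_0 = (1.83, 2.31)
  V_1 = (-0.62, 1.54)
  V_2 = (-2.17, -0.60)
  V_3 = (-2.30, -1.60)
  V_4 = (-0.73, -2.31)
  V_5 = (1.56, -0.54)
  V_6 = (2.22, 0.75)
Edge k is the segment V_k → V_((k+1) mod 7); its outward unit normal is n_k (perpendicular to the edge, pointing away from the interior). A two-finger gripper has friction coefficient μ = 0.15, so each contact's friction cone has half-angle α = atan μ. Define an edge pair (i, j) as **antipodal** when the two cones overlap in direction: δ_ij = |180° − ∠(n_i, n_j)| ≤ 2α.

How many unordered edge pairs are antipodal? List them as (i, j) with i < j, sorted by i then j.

count = 2; pairs: (1,4), (1,5)

α = atan 0.15 = 8.53°;  2α = 17.06°
n_0 = (-0.2998, +0.9540)
n_1 = (-0.8099, +0.5866)
n_2 = (-0.9917, +0.1289)
n_3 = (-0.4121, -0.9112)
n_4 = (+0.6115, -0.7912)
n_5 = (+0.8902, -0.4555)
n_6 = (+0.9701, +0.2425)
  (0,1): δ = 143.36°  ·
  (0,2): δ = 114.85°  ·
  (0,3): δ = 41.78°  ·
  (0,4): δ = 20.25°  ·
  (0,5): δ = 45.46°  ·
  (0,6): δ = 86.59°  ·
  (1,2): δ = 151.49°  ·
  (1,3): δ = 78.42°  ·
  (1,4): δ = 16.38°  ✓
  (1,5): δ = 8.82°  ✓
  (1,6): δ = 49.95°  ·
  (2,3): δ = 106.93°  ·
  (2,4): δ = 44.89°  ·
  (2,5): δ = 19.69°  ·
  (2,6): δ = 21.44°  ·
  (3,4): δ = 117.96°  ·
  (3,5): δ = 92.76°  ·
  (3,6): δ = 51.63°  ·
  (4,5): δ = 154.80°  ·
  (4,6): δ = 113.67°  ·
  (5,6): δ = 138.87°  ·
antipodal pairs: 2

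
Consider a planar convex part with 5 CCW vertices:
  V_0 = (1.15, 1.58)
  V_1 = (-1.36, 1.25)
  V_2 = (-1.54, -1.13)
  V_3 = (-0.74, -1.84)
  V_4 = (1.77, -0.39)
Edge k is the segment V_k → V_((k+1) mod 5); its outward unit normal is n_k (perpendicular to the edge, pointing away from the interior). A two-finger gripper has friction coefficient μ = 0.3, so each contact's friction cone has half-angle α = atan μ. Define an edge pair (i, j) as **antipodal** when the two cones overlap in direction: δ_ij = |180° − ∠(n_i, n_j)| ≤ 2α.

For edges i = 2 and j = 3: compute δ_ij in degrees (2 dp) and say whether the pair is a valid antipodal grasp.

α = atan 0.3 = 16.70°;  2α = 33.40°
edge 2: e_2 = (+0.80, -0.71);  n_2 = (-0.6638, -0.7479)
edge 3: e_3 = (+2.51, +1.45);  n_3 = (+0.5002, -0.8659)
∠(n_2, n_3) = 71.60°
δ = |180° − 71.60°| = 108.40°
108.40° > 2α = 33.40°  →  invalid

δ = 108.40°, invalid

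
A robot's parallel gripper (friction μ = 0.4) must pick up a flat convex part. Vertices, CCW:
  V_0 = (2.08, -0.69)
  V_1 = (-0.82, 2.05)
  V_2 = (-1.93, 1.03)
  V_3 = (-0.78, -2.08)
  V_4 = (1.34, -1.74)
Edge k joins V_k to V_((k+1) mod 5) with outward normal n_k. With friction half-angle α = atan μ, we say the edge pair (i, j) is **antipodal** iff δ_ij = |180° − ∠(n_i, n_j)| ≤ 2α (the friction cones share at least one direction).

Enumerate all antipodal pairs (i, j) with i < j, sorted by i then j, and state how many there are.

α = atan 0.4 = 21.80°;  2α = 43.60°
n_0 = (+0.6868, +0.7269)
n_1 = (-0.6766, +0.7363)
n_2 = (-0.9379, -0.3468)
n_3 = (+0.1584, -0.9874)
n_4 = (+0.8174, -0.5761)
  (0,1): δ = 94.04°  ·
  (0,2): δ = 26.33°  ✓
  (0,3): δ = 52.49°  ·
  (0,4): δ = 98.20°  ·
  (1,2): δ = 112.29°  ·
  (1,3): δ = 33.47°  ✓
  (1,4): δ = 12.24°  ✓
  (2,3): δ = 101.18°  ·
  (2,4): δ = 55.47°  ·
  (3,4): δ = 134.29°  ·
antipodal pairs: 3

count = 3; pairs: (0,2), (1,3), (1,4)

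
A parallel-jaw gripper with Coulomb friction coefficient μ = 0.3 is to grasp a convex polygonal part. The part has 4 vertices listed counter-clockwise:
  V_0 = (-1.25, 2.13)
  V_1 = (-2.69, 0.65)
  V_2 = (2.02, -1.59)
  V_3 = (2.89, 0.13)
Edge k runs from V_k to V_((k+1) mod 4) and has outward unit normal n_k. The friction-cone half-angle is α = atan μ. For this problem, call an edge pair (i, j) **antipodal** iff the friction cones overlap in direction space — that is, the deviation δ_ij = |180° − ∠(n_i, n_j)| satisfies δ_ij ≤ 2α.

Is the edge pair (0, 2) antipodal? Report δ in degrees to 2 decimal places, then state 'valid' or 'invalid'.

α = atan 0.3 = 16.70°;  2α = 33.40°
edge 0: e_0 = (-1.44, -1.48);  n_0 = (-0.7167, +0.6974)
edge 2: e_2 = (+0.87, +1.72);  n_2 = (+0.8923, -0.4514)
∠(n_0, n_2) = 162.62°
δ = |180° − 162.62°| = 17.38°
17.38° ≤ 2α = 33.40°  →  valid

δ = 17.38°, valid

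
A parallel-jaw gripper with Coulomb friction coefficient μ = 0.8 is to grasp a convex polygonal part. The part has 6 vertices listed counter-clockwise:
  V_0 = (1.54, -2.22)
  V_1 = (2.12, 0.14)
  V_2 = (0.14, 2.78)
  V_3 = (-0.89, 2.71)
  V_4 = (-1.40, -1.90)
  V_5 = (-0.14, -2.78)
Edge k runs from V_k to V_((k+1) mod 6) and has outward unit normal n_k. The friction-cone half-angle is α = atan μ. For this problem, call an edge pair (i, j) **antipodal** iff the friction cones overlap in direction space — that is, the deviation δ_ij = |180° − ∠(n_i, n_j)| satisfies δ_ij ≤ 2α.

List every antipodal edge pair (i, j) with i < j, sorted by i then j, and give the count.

count = 9; pairs: (0,2), (0,3), (0,4), (1,3), (1,4), (1,5), (2,4), (2,5), (3,5)

α = atan 0.8 = 38.66°;  2α = 77.32°
n_0 = (+0.9711, -0.2387)
n_1 = (+0.8000, +0.6000)
n_2 = (-0.0678, +0.9977)
n_3 = (-0.9939, +0.1100)
n_4 = (-0.5726, -0.8198)
n_5 = (+0.3162, -0.9487)
  (0,1): δ = 129.32°  ·
  (0,2): δ = 72.30°  ✓
  (0,3): δ = 7.49°  ✓
  (0,4): δ = 68.88°  ✓
  (0,5): δ = 122.24°  ·
  (1,2): δ = 122.98°  ·
  (1,3): δ = 43.18°  ✓
  (1,4): δ = 18.20°  ✓
  (1,5): δ = 71.57°  ✓
  (2,3): δ = 100.20°  ·
  (2,4): δ = 38.82°  ✓
  (2,5): δ = 14.55°  ✓
  (3,4): δ = 118.62°  ·
  (3,5): δ = 65.25°  ✓
  (4,5): δ = 126.63°  ·
antipodal pairs: 9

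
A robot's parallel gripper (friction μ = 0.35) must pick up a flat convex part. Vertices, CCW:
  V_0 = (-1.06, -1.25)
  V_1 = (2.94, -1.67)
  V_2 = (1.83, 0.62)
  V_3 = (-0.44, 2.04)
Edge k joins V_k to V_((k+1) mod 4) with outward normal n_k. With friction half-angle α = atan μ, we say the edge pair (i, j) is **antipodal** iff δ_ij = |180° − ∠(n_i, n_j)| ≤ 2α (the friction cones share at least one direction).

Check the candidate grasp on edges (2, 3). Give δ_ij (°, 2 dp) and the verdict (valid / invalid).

α = atan 0.35 = 19.29°;  2α = 38.58°
edge 2: e_2 = (-2.27, +1.42);  n_2 = (+0.5303, +0.8478)
edge 3: e_3 = (-0.62, -3.29);  n_3 = (-0.9827, +0.1852)
∠(n_2, n_3) = 111.36°
δ = |180° − 111.36°| = 68.64°
68.64° > 2α = 38.58°  →  invalid

δ = 68.64°, invalid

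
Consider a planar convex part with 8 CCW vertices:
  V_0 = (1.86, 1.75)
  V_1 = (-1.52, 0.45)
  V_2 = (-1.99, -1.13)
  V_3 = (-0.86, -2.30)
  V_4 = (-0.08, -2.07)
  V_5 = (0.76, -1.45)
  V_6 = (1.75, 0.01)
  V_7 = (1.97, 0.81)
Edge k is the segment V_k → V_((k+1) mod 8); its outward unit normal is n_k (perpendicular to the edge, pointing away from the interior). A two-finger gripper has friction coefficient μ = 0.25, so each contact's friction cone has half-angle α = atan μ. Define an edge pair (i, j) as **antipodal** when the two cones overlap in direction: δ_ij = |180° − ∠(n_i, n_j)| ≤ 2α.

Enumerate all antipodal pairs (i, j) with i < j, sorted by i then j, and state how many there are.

count = 5; pairs: (0,3), (0,4), (1,5), (1,6), (1,7)

α = atan 0.25 = 14.04°;  2α = 28.07°
n_0 = (-0.3590, +0.9333)
n_1 = (-0.9585, +0.2851)
n_2 = (-0.7193, -0.6947)
n_3 = (+0.2828, -0.9592)
n_4 = (+0.5939, -0.8046)
n_5 = (+0.8277, -0.5612)
n_6 = (+0.9642, -0.2652)
n_7 = (+0.9932, +0.1162)
  (0,1): δ = 127.60°  ·
  (0,2): δ = 67.03°  ·
  (0,3): δ = 4.61°  ✓
  (0,4): δ = 15.39°  ✓
  (0,5): δ = 34.82°  ·
  (0,6): δ = 53.59°  ·
  (0,7): δ = 75.64°  ·
  (1,2): δ = 119.43°  ·
  (1,3): δ = 57.00°  ·
  (1,4): δ = 37.00°  ·
  (1,5): δ = 17.57°  ✓
  (1,6): δ = 1.19°  ✓
  (1,7): δ = 23.24°  ✓
  (2,3): δ = 117.57°  ·
  (2,4): δ = 97.57°  ·
  (2,5): δ = 78.14°  ·
  (2,6): δ = 59.38°  ·
  (2,7): δ = 37.33°  ·
  (3,4): δ = 160.00°  ·
  (3,5): δ = 140.57°  ·
  (3,6): δ = 121.81°  ·
  (3,7): δ = 99.75°  ·
  (4,5): δ = 160.57°  ·
  (4,6): δ = 141.81°  ·
  (4,7): δ = 119.76°  ·
  (5,6): δ = 161.24°  ·
  (5,7): δ = 139.19°  ·
  (6,7): δ = 157.95°  ·
antipodal pairs: 5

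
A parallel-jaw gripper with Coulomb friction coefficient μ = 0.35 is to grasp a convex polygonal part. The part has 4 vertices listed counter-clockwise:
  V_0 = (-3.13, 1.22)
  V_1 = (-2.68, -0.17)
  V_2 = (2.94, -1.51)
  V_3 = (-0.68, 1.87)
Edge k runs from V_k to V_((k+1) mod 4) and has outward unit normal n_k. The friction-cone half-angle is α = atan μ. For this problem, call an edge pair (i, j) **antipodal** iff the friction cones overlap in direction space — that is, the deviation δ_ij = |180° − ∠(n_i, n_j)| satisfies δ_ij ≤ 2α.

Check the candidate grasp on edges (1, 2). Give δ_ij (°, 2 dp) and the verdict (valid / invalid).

δ = 29.63°, valid

α = atan 0.35 = 19.29°;  2α = 38.58°
edge 1: e_1 = (+5.62, -1.34);  n_1 = (-0.2319, -0.9727)
edge 2: e_2 = (-3.62, +3.38);  n_2 = (+0.6825, +0.7309)
∠(n_1, n_2) = 150.37°
δ = |180° − 150.37°| = 29.63°
29.63° ≤ 2α = 38.58°  →  valid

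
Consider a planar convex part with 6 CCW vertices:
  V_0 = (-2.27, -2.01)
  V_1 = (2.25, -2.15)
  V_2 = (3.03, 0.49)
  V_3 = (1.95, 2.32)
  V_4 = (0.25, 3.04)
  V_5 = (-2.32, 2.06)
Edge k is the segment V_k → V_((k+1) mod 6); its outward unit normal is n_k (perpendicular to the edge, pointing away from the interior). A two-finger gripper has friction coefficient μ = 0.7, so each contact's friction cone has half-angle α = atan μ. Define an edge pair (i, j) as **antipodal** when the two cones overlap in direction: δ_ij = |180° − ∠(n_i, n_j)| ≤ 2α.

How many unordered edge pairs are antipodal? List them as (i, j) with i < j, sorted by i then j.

α = atan 0.7 = 34.99°;  2α = 69.98°
n_0 = (-0.0310, -0.9995)
n_1 = (+0.9590, -0.2833)
n_2 = (+0.8612, +0.5083)
n_3 = (+0.3900, +0.9208)
n_4 = (-0.3563, +0.9344)
n_5 = (-0.9999, -0.0123)
  (0,1): δ = 104.69°  ·
  (0,2): δ = 57.68°  ✓
  (0,3): δ = 21.18°  ✓
  (0,4): δ = 22.65°  ✓
  (0,5): δ = 92.48°  ·
  (1,2): δ = 132.99°  ·
  (1,3): δ = 96.49°  ·
  (1,4): δ = 52.67°  ✓
  (1,5): δ = 17.16°  ✓
  (2,3): δ = 143.50°  ·
  (2,4): δ = 99.67°  ·
  (2,5): δ = 29.84°  ✓
  (3,4): δ = 136.17°  ·
  (3,5): δ = 66.34°  ✓
  (4,5): δ = 110.17°  ·
antipodal pairs: 7

count = 7; pairs: (0,2), (0,3), (0,4), (1,4), (1,5), (2,5), (3,5)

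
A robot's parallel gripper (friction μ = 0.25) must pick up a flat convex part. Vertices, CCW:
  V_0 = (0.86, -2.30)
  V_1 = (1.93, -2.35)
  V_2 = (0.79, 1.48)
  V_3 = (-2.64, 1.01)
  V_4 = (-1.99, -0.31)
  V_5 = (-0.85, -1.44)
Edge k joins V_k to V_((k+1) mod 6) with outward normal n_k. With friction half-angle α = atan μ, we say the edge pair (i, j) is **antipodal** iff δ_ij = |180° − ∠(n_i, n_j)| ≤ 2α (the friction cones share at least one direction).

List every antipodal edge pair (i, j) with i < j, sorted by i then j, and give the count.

count = 2; pairs: (0,2), (1,3)

α = atan 0.25 = 14.04°;  2α = 28.07°
n_0 = (-0.0467, -0.9989)
n_1 = (+0.9584, +0.2853)
n_2 = (-0.1358, +0.9907)
n_3 = (-0.8971, -0.4418)
n_4 = (-0.7040, -0.7102)
n_5 = (-0.4493, -0.8934)
  (0,1): δ = 70.75°  ·
  (0,2): δ = 10.48°  ✓
  (0,3): δ = 118.89°  ·
  (0,4): δ = 137.93°  ·
  (0,5): δ = 155.98°  ·
  (1,2): δ = 98.77°  ·
  (1,3): δ = 9.64°  ✓
  (1,4): δ = 28.68°  ·
  (1,5): δ = 46.73°  ·
  (2,3): δ = 71.59°  ·
  (2,4): δ = 52.55°  ·
  (2,5): δ = 34.50°  ·
  (3,4): δ = 160.96°  ·
  (3,5): δ = 142.92°  ·
  (4,5): δ = 161.95°  ·
antipodal pairs: 2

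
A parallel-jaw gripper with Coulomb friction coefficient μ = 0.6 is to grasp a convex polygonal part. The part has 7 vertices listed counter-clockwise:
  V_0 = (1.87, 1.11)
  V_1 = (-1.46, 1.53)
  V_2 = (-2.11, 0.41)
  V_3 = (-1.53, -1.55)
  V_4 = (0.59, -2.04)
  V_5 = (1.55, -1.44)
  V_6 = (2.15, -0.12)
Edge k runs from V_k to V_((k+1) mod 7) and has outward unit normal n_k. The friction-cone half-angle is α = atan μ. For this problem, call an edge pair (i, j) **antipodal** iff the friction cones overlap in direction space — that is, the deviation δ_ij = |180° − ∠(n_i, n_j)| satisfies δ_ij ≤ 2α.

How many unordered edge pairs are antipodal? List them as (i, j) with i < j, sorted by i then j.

α = atan 0.6 = 30.96°;  2α = 61.93°
n_0 = (+0.1251, +0.9921)
n_1 = (-0.8649, +0.5019)
n_2 = (-0.9589, -0.2838)
n_3 = (-0.2252, -0.9743)
n_4 = (+0.5300, -0.8480)
n_5 = (+0.9104, -0.4138)
n_6 = (+0.9751, +0.2220)
  (0,1): δ = 112.94°  ·
  (0,2): δ = 66.33°  ·
  (0,3): δ = 5.83°  ✓
  (0,4): δ = 39.19°  ✓
  (0,5): δ = 72.74°  ·
  (0,6): δ = 110.01°  ·
  (1,2): δ = 133.39°  ·
  (1,3): δ = 72.89°  ·
  (1,4): δ = 27.87°  ✓
  (1,5): δ = 5.69°  ✓
  (1,6): δ = 42.95°  ✓
  (2,3): δ = 119.50°  ·
  (2,4): δ = 74.48°  ·
  (2,5): δ = 40.93°  ✓
  (2,6): δ = 3.66°  ✓
  (3,4): δ = 134.98°  ·
  (3,5): δ = 101.43°  ·
  (3,6): δ = 64.16°  ·
  (4,5): δ = 146.45°  ·
  (4,6): δ = 109.18°  ·
  (5,6): δ = 142.73°  ·
antipodal pairs: 7

count = 7; pairs: (0,3), (0,4), (1,4), (1,5), (1,6), (2,5), (2,6)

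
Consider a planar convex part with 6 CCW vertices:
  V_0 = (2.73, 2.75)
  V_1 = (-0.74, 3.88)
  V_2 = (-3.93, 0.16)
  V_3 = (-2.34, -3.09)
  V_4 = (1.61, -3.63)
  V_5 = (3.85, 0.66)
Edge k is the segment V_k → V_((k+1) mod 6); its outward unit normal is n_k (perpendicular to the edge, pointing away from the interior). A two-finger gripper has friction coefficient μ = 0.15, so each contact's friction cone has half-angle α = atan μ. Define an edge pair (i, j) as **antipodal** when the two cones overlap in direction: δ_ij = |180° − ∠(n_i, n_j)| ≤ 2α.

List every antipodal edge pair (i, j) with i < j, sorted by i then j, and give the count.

count = 3; pairs: (0,3), (1,4), (2,5)

α = atan 0.15 = 8.53°;  2α = 17.06°
n_0 = (+0.3096, +0.9509)
n_1 = (-0.7591, +0.6510)
n_2 = (-0.8983, -0.4395)
n_3 = (-0.1354, -0.9908)
n_4 = (+0.8864, -0.4628)
n_5 = (+0.8814, +0.4723)
  (0,1): δ = 112.58°  ·
  (0,2): δ = 45.89°  ·
  (0,3): δ = 10.25°  ✓
  (0,4): δ = 80.47°  ·
  (0,5): δ = 136.22°  ·
  (1,2): δ = 113.32°  ·
  (1,3): δ = 57.17°  ·
  (1,4): δ = 13.04°  ✓
  (1,5): δ = 68.80°  ·
  (2,3): δ = 123.85°  ·
  (2,4): δ = 53.64°  ·
  (2,5): δ = 2.12°  ✓
  (3,4): δ = 109.79°  ·
  (3,5): δ = 54.03°  ·
  (4,5): δ = 124.24°  ·
antipodal pairs: 3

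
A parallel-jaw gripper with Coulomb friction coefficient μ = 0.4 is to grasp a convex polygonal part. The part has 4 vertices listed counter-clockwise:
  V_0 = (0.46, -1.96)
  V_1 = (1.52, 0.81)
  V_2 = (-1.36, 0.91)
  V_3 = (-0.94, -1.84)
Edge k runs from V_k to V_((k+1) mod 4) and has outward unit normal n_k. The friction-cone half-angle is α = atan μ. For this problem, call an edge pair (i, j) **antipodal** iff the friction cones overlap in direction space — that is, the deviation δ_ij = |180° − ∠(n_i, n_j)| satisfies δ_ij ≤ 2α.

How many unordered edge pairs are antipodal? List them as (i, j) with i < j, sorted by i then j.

α = atan 0.4 = 21.80°;  2α = 43.60°
n_0 = (+0.9340, -0.3574)
n_1 = (+0.0347, +0.9994)
n_2 = (-0.9885, -0.1510)
n_3 = (-0.0854, -0.9963)
  (0,1): δ = 71.05°  ·
  (0,2): δ = 29.62°  ✓
  (0,3): δ = 106.04°  ·
  (1,2): δ = 79.33°  ·
  (1,3): δ = 2.91°  ✓
  (2,3): δ = 103.58°  ·
antipodal pairs: 2

count = 2; pairs: (0,2), (1,3)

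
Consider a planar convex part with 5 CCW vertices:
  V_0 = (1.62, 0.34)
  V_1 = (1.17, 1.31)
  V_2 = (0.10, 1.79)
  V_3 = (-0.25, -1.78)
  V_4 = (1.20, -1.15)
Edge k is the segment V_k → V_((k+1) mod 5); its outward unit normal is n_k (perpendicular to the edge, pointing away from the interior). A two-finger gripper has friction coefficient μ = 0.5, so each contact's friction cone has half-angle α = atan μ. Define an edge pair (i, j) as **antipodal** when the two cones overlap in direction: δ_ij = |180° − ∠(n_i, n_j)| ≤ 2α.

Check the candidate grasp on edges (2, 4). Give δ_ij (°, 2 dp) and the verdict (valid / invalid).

δ = 10.14°, valid

α = atan 0.5 = 26.57°;  2α = 53.13°
edge 2: e_2 = (-0.35, -3.57);  n_2 = (-0.9952, +0.0976)
edge 4: e_4 = (+0.42, +1.49);  n_4 = (+0.9625, -0.2713)
∠(n_2, n_4) = 169.86°
δ = |180° − 169.86°| = 10.14°
10.14° ≤ 2α = 53.13°  →  valid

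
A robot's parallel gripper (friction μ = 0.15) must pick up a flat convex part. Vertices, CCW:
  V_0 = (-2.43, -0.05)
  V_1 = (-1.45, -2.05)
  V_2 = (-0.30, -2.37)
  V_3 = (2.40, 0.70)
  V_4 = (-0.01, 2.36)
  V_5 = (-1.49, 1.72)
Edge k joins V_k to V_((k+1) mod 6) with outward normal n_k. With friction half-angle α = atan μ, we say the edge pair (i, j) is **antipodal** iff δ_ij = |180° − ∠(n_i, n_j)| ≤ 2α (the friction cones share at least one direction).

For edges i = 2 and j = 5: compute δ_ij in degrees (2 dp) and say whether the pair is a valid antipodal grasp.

α = atan 0.15 = 8.53°;  2α = 17.06°
edge 2: e_2 = (+2.70, +3.07);  n_2 = (+0.7509, -0.6604)
edge 5: e_5 = (-0.94, -1.77);  n_5 = (-0.8832, +0.4690)
∠(n_2, n_5) = 166.64°
δ = |180° − 166.64°| = 13.36°
13.36° ≤ 2α = 17.06°  →  valid

δ = 13.36°, valid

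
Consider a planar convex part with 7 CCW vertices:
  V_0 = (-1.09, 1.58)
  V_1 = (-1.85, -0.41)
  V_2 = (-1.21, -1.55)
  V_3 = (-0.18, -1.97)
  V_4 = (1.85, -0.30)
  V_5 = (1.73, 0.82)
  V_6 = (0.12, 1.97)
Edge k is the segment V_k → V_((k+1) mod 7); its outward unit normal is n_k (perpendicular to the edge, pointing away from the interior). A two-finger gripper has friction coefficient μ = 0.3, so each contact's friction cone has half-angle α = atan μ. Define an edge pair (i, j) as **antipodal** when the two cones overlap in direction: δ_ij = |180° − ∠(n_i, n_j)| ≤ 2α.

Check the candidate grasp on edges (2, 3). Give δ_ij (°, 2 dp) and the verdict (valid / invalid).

δ = 118.37°, invalid

α = atan 0.3 = 16.70°;  2α = 33.40°
edge 2: e_2 = (+1.03, -0.42);  n_2 = (-0.3776, -0.9260)
edge 3: e_3 = (+2.03, +1.67);  n_3 = (+0.6353, -0.7723)
∠(n_2, n_3) = 61.63°
δ = |180° − 61.63°| = 118.37°
118.37° > 2α = 33.40°  →  invalid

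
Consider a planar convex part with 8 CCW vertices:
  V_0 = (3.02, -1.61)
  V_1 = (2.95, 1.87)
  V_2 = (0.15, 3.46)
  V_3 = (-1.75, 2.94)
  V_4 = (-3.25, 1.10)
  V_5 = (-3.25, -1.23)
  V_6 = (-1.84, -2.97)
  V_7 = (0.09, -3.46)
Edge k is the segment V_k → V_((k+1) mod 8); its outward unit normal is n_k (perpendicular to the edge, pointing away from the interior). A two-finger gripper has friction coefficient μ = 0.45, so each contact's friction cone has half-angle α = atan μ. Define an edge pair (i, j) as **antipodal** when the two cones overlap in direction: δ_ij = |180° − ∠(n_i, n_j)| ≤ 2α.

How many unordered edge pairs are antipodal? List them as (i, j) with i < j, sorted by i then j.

α = atan 0.45 = 24.23°;  2α = 48.46°
n_0 = (+0.9998, +0.0201)
n_1 = (+0.4938, +0.8696)
n_2 = (-0.2640, +0.9645)
n_3 = (-0.7751, +0.6319)
n_4 = (-1.0000, -0.0000)
n_5 = (-0.7769, -0.6296)
n_6 = (-0.2461, -0.9692)
n_7 = (+0.5339, -0.8456)
  (0,1): δ = 120.74°  ·
  (0,2): δ = 75.85°  ·
  (0,3): δ = 40.34°  ✓
  (0,4): δ = 1.15°  ✓
  (0,5): δ = 37.87°  ✓
  (0,6): δ = 74.60°  ·
  (0,7): δ = 121.12°  ·
  (1,2): δ = 135.10°  ·
  (1,3): δ = 99.60°  ·
  (1,4): δ = 60.41°  ·
  (1,5): δ = 21.39°  ✓
  (1,6): δ = 15.34°  ✓
  (1,7): δ = 61.86°  ·
  (2,3): δ = 144.49°  ·
  (2,4): δ = 105.31°  ·
  (2,5): δ = 66.29°  ·
  (2,6): δ = 29.55°  ✓
  (2,7): δ = 16.96°  ✓
  (3,4): δ = 140.81°  ·
  (3,5): δ = 101.79°  ·
  (3,6): δ = 65.06°  ·
  (3,7): δ = 18.54°  ✓
  (4,5): δ = 140.98°  ·
  (4,6): δ = 104.25°  ·
  (4,7): δ = 57.73°  ·
  (5,6): δ = 143.27°  ·
  (5,7): δ = 96.75°  ·
  (6,7): δ = 133.49°  ·
antipodal pairs: 8

count = 8; pairs: (0,3), (0,4), (0,5), (1,5), (1,6), (2,6), (2,7), (3,7)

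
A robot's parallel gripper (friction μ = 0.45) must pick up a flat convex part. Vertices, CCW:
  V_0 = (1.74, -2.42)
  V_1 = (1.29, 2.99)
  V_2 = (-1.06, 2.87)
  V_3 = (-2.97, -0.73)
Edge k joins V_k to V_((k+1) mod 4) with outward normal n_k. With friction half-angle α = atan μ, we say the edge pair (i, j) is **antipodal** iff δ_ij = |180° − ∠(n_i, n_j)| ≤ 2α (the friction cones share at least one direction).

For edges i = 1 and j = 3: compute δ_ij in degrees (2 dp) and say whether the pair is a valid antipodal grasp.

α = atan 0.45 = 24.23°;  2α = 48.46°
edge 1: e_1 = (-2.35, -0.12);  n_1 = (-0.0510, +0.9987)
edge 3: e_3 = (+4.71, -1.69);  n_3 = (-0.3377, -0.9412)
∠(n_1, n_3) = 157.34°
δ = |180° − 157.34°| = 22.66°
22.66° ≤ 2α = 48.46°  →  valid

δ = 22.66°, valid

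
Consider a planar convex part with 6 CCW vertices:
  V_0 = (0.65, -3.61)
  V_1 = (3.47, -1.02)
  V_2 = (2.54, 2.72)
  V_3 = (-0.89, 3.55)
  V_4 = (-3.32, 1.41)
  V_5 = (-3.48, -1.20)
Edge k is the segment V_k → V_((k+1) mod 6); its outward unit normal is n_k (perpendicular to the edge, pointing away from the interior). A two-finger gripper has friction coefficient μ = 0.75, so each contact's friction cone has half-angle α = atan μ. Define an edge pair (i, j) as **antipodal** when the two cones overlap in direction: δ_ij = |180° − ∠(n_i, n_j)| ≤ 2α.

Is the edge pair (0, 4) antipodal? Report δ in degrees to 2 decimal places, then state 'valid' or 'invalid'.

δ = 43.93°, valid

α = atan 0.75 = 36.87°;  2α = 73.74°
edge 0: e_0 = (+2.82, +2.59);  n_0 = (+0.6764, -0.7365)
edge 4: e_4 = (-0.16, -2.61);  n_4 = (-0.9981, +0.0612)
∠(n_0, n_4) = 136.07°
δ = |180° − 136.07°| = 43.93°
43.93° ≤ 2α = 73.74°  →  valid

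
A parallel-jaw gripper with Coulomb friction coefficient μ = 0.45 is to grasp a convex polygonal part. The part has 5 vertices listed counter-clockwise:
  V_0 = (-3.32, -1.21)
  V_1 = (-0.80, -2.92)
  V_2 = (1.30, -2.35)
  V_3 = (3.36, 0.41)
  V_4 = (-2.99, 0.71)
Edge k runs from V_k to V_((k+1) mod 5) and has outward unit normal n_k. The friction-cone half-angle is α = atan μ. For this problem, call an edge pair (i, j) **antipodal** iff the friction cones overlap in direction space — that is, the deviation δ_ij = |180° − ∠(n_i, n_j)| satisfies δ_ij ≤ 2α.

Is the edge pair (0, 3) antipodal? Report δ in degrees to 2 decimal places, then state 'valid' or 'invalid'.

α = atan 0.45 = 24.23°;  2α = 48.46°
edge 0: e_0 = (+2.52, -1.71);  n_0 = (-0.5615, -0.8275)
edge 3: e_3 = (-6.35, +0.30);  n_3 = (+0.0472, +0.9989)
∠(n_0, n_3) = 148.55°
δ = |180° − 148.55°| = 31.45°
31.45° ≤ 2α = 48.46°  →  valid

δ = 31.45°, valid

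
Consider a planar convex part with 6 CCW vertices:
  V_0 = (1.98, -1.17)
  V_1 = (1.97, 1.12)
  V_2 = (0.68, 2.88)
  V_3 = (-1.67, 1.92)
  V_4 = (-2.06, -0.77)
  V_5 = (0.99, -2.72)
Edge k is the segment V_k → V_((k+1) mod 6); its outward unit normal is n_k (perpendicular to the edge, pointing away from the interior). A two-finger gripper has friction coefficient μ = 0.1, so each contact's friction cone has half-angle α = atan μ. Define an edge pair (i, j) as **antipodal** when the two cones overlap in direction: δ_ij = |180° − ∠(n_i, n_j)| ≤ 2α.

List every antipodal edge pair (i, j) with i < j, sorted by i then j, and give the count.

count = 1; pairs: (0,3)

α = atan 0.1 = 5.71°;  2α = 11.42°
n_0 = (+1.0000, +0.0044)
n_1 = (+0.8066, +0.5912)
n_2 = (-0.3782, +0.9257)
n_3 = (-0.9897, +0.1435)
n_4 = (-0.5387, -0.8425)
n_5 = (+0.8428, -0.5383)
  (0,1): δ = 144.01°  ·
  (0,2): δ = 68.03°  ·
  (0,3): δ = 8.50°  ✓
  (0,4): δ = 57.16°  ·
  (0,5): δ = 147.18°  ·
  (1,2): δ = 104.02°  ·
  (1,3): δ = 44.49°  ·
  (1,4): δ = 21.17°  ·
  (1,5): δ = 111.19°  ·
  (2,3): δ = 120.47°  ·
  (2,4): δ = 54.81°  ·
  (2,5): δ = 35.21°  ·
  (3,4): δ = 114.34°  ·
  (3,5): δ = 24.32°  ·
  (4,5): δ = 89.97°  ·
antipodal pairs: 1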